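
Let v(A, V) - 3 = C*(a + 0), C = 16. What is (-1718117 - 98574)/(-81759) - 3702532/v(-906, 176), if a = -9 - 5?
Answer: 17830400147/1062867 ≈ 16776.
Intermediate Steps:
a = -14
v(A, V) = -221 (v(A, V) = 3 + 16*(-14 + 0) = 3 + 16*(-14) = 3 - 224 = -221)
(-1718117 - 98574)/(-81759) - 3702532/v(-906, 176) = (-1718117 - 98574)/(-81759) - 3702532/(-221) = -1816691*(-1/81759) - 3702532*(-1/221) = 1816691/81759 + 217796/13 = 17830400147/1062867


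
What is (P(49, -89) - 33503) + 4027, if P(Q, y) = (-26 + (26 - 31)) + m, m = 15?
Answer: -29492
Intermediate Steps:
P(Q, y) = -16 (P(Q, y) = (-26 + (26 - 31)) + 15 = (-26 - 5) + 15 = -31 + 15 = -16)
(P(49, -89) - 33503) + 4027 = (-16 - 33503) + 4027 = -33519 + 4027 = -29492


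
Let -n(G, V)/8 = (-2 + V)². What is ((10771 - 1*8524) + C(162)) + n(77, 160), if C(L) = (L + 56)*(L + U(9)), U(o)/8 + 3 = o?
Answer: -151685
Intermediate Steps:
n(G, V) = -8*(-2 + V)²
U(o) = -24 + 8*o
C(L) = (48 + L)*(56 + L) (C(L) = (L + 56)*(L + (-24 + 8*9)) = (56 + L)*(L + (-24 + 72)) = (56 + L)*(L + 48) = (56 + L)*(48 + L) = (48 + L)*(56 + L))
((10771 - 1*8524) + C(162)) + n(77, 160) = ((10771 - 1*8524) + (2688 + 162² + 104*162)) - 8*(-2 + 160)² = ((10771 - 8524) + (2688 + 26244 + 16848)) - 8*158² = (2247 + 45780) - 8*24964 = 48027 - 199712 = -151685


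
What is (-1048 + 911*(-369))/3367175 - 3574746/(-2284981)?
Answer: 11266283774483/7693930898675 ≈ 1.4643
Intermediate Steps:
(-1048 + 911*(-369))/3367175 - 3574746/(-2284981) = (-1048 - 336159)*(1/3367175) - 3574746*(-1/2284981) = -337207*1/3367175 + 3574746/2284981 = -337207/3367175 + 3574746/2284981 = 11266283774483/7693930898675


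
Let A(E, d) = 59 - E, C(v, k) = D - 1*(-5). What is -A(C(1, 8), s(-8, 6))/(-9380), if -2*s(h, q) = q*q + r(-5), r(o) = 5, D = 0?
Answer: 27/4690 ≈ 0.0057569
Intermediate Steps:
C(v, k) = 5 (C(v, k) = 0 - 1*(-5) = 0 + 5 = 5)
s(h, q) = -5/2 - q**2/2 (s(h, q) = -(q*q + 5)/2 = -(q**2 + 5)/2 = -(5 + q**2)/2 = -5/2 - q**2/2)
-A(C(1, 8), s(-8, 6))/(-9380) = -(59 - 1*5)/(-9380) = -(59 - 5)*(-1)/9380 = -54*(-1)/9380 = -1*(-27/4690) = 27/4690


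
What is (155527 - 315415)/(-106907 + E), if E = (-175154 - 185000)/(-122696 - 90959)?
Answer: 34160870640/22840854931 ≈ 1.4956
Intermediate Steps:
E = 360154/213655 (E = -360154/(-213655) = -360154*(-1/213655) = 360154/213655 ≈ 1.6857)
(155527 - 315415)/(-106907 + E) = (155527 - 315415)/(-106907 + 360154/213655) = -159888/(-22840854931/213655) = -159888*(-213655/22840854931) = 34160870640/22840854931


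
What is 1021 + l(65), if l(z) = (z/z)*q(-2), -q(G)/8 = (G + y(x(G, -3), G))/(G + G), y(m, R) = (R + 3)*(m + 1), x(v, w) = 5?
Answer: 1029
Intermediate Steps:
y(m, R) = (1 + m)*(3 + R) (y(m, R) = (3 + R)*(1 + m) = (1 + m)*(3 + R))
q(G) = -4*(18 + 7*G)/G (q(G) = -8*(G + (3 + G + 3*5 + G*5))/(G + G) = -8*(G + (3 + G + 15 + 5*G))/(2*G) = -8*(G + (18 + 6*G))*1/(2*G) = -8*(18 + 7*G)*1/(2*G) = -4*(18 + 7*G)/G)
l(z) = 8 (l(z) = (z/z)*(-28 - 72/(-2)) = 1*(-28 - 72*(-1/2)) = 1*(-28 + 36) = 1*8 = 8)
1021 + l(65) = 1021 + 8 = 1029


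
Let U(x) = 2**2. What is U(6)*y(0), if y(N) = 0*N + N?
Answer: 0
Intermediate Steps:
U(x) = 4
y(N) = N (y(N) = 0 + N = N)
U(6)*y(0) = 4*0 = 0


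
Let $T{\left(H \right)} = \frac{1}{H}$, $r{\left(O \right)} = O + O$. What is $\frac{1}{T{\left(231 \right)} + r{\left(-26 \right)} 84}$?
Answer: $- \frac{231}{1009007} \approx -0.00022894$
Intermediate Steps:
$r{\left(O \right)} = 2 O$
$\frac{1}{T{\left(231 \right)} + r{\left(-26 \right)} 84} = \frac{1}{\frac{1}{231} + 2 \left(-26\right) 84} = \frac{1}{\frac{1}{231} - 4368} = \frac{1}{- \frac{1009007}{231}} = - \frac{231}{1009007}$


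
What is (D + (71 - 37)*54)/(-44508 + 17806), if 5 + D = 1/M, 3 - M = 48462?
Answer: -44364214/646976109 ≈ -0.068572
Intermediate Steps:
M = -48459 (M = 3 - 1*48462 = 3 - 48462 = -48459)
D = -242296/48459 (D = -5 + 1/(-48459) = -5 - 1/48459 = -242296/48459 ≈ -5.0000)
(D + (71 - 37)*54)/(-44508 + 17806) = (-242296/48459 + (71 - 37)*54)/(-44508 + 17806) = (-242296/48459 + 34*54)/(-26702) = (-242296/48459 + 1836)*(-1/26702) = (88728428/48459)*(-1/26702) = -44364214/646976109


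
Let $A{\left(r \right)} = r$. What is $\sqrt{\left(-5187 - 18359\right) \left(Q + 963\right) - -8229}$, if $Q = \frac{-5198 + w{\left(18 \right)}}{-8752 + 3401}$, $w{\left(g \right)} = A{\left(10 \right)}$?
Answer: $\frac{i \sqrt{649670086380817}}{5351} \approx 4763.3 i$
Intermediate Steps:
$w{\left(g \right)} = 10$
$Q = \frac{5188}{5351}$ ($Q = \frac{-5198 + 10}{-8752 + 3401} = - \frac{5188}{-5351} = \left(-5188\right) \left(- \frac{1}{5351}\right) = \frac{5188}{5351} \approx 0.96954$)
$\sqrt{\left(-5187 - 18359\right) \left(Q + 963\right) - -8229} = \sqrt{\left(-5187 - 18359\right) \left(\frac{5188}{5351} + 963\right) - -8229} = \sqrt{\left(-23546\right) \frac{5158201}{5351} + \left(-3471 + 11700\right)} = \sqrt{- \frac{121455000746}{5351} + 8229} = \sqrt{- \frac{121410967367}{5351}} = \frac{i \sqrt{649670086380817}}{5351}$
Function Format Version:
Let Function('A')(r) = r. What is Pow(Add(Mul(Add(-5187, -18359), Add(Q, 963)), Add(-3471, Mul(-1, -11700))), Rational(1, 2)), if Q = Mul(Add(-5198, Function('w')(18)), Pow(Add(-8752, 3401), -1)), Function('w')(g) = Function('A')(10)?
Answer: Mul(Rational(1, 5351), I, Pow(649670086380817, Rational(1, 2))) ≈ Mul(4763.3, I)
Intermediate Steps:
Function('w')(g) = 10
Q = Rational(5188, 5351) (Q = Mul(Add(-5198, 10), Pow(Add(-8752, 3401), -1)) = Mul(-5188, Pow(-5351, -1)) = Mul(-5188, Rational(-1, 5351)) = Rational(5188, 5351) ≈ 0.96954)
Pow(Add(Mul(Add(-5187, -18359), Add(Q, 963)), Add(-3471, Mul(-1, -11700))), Rational(1, 2)) = Pow(Add(Mul(Add(-5187, -18359), Add(Rational(5188, 5351), 963)), Add(-3471, Mul(-1, -11700))), Rational(1, 2)) = Pow(Add(Mul(-23546, Rational(5158201, 5351)), Add(-3471, 11700)), Rational(1, 2)) = Pow(Add(Rational(-121455000746, 5351), 8229), Rational(1, 2)) = Pow(Rational(-121410967367, 5351), Rational(1, 2)) = Mul(Rational(1, 5351), I, Pow(649670086380817, Rational(1, 2)))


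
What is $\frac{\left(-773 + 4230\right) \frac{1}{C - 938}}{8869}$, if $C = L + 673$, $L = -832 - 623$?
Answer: $- \frac{3457}{15254680} \approx -0.00022662$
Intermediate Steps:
$L = -1455$
$C = -782$ ($C = -1455 + 673 = -782$)
$\frac{\left(-773 + 4230\right) \frac{1}{C - 938}}{8869} = \frac{\left(-773 + 4230\right) \frac{1}{-782 - 938}}{8869} = \frac{3457}{-1720} \cdot \frac{1}{8869} = 3457 \left(- \frac{1}{1720}\right) \frac{1}{8869} = \left(- \frac{3457}{1720}\right) \frac{1}{8869} = - \frac{3457}{15254680}$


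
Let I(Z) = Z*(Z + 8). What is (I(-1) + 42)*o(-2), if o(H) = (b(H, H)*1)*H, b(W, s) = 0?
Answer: 0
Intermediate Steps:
I(Z) = Z*(8 + Z)
o(H) = 0 (o(H) = (0*1)*H = 0*H = 0)
(I(-1) + 42)*o(-2) = (-(8 - 1) + 42)*0 = (-1*7 + 42)*0 = (-7 + 42)*0 = 35*0 = 0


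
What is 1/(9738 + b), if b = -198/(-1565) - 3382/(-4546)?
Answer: 3557245/34643548279 ≈ 0.00010268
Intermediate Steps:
b = 3096469/3557245 (b = -198*(-1/1565) - 3382*(-1/4546) = 198/1565 + 1691/2273 = 3096469/3557245 ≈ 0.87047)
1/(9738 + b) = 1/(9738 + 3096469/3557245) = 1/(34643548279/3557245) = 3557245/34643548279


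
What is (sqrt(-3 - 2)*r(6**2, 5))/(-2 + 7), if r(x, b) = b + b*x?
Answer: 37*I*sqrt(5) ≈ 82.734*I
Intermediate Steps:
(sqrt(-3 - 2)*r(6**2, 5))/(-2 + 7) = (sqrt(-3 - 2)*(5*(1 + 6**2)))/(-2 + 7) = (sqrt(-5)*(5*(1 + 36)))/5 = ((I*sqrt(5))*(5*37))*(1/5) = ((I*sqrt(5))*185)*(1/5) = (185*I*sqrt(5))*(1/5) = 37*I*sqrt(5)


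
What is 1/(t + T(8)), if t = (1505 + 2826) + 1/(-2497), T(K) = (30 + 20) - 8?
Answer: 2497/10919380 ≈ 0.00022868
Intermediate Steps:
T(K) = 42 (T(K) = 50 - 8 = 42)
t = 10814506/2497 (t = 4331 - 1/2497 = 10814506/2497 ≈ 4331.0)
1/(t + T(8)) = 1/(10814506/2497 + 42) = 1/(10919380/2497) = 2497/10919380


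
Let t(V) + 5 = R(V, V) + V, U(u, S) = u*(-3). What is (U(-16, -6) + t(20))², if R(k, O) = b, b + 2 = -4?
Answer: 3249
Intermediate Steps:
b = -6 (b = -2 - 4 = -6)
R(k, O) = -6
U(u, S) = -3*u
t(V) = -11 + V (t(V) = -5 + (-6 + V) = -11 + V)
(U(-16, -6) + t(20))² = (-3*(-16) + (-11 + 20))² = (48 + 9)² = 57² = 3249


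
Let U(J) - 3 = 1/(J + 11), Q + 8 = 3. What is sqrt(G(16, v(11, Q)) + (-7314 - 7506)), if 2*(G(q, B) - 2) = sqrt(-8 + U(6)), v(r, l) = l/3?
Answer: sqrt(-4282402 + 17*I*sqrt(357))/17 ≈ 0.0045652 + 121.73*I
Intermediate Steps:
Q = -5 (Q = -8 + 3 = -5)
v(r, l) = l/3 (v(r, l) = l*(1/3) = l/3)
U(J) = 3 + 1/(11 + J) (U(J) = 3 + 1/(J + 11) = 3 + 1/(11 + J))
G(q, B) = 2 + I*sqrt(357)/17 (G(q, B) = 2 + sqrt(-8 + (34 + 3*6)/(11 + 6))/2 = 2 + sqrt(-8 + (34 + 18)/17)/2 = 2 + sqrt(-8 + (1/17)*52)/2 = 2 + sqrt(-8 + 52/17)/2 = 2 + sqrt(-84/17)/2 = 2 + (2*I*sqrt(357)/17)/2 = 2 + I*sqrt(357)/17)
sqrt(G(16, v(11, Q)) + (-7314 - 7506)) = sqrt((2 + I*sqrt(357)/17) + (-7314 - 7506)) = sqrt((2 + I*sqrt(357)/17) - 14820) = sqrt(-14818 + I*sqrt(357)/17)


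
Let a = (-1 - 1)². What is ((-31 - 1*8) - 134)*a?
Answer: -692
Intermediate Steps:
a = 4 (a = (-2)² = 4)
((-31 - 1*8) - 134)*a = ((-31 - 1*8) - 134)*4 = ((-31 - 8) - 134)*4 = (-39 - 134)*4 = -173*4 = -692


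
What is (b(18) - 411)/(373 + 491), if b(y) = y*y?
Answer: -29/288 ≈ -0.10069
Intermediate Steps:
b(y) = y²
(b(18) - 411)/(373 + 491) = (18² - 411)/(373 + 491) = (324 - 411)/864 = -87*1/864 = -29/288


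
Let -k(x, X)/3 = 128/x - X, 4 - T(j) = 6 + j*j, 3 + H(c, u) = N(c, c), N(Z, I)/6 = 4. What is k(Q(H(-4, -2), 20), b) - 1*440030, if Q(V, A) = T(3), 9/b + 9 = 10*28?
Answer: -1311625069/2981 ≈ -4.4000e+5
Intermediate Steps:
N(Z, I) = 24 (N(Z, I) = 6*4 = 24)
b = 9/271 (b = 9/(-9 + 10*28) = 9/(-9 + 280) = 9/271 ≈ 0.033210)
H(c, u) = 21 (H(c, u) = -3 + 24 = 21)
T(j) = -2 - j**2 (T(j) = 4 - (6 + j*j) = 4 - (6 + j**2) = 4 + (-6 - j**2) = -2 - j**2)
Q(V, A) = -11 (Q(V, A) = -2 - 1*3**2 = -2 - 1*9 = -2 - 9 = -11)
k(x, X) = -384/x + 3*X (k(x, X) = -3*(128/x - X) = -3*(-X + 128/x) = -384/x + 3*X)
k(Q(H(-4, -2), 20), b) - 1*440030 = (-384/(-11) + 3*(9/271)) - 1*440030 = (-384*(-1/11) + 27/271) - 440030 = (384/11 + 27/271) - 440030 = 104361/2981 - 440030 = -1311625069/2981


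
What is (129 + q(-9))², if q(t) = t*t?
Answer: 44100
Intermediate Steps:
q(t) = t²
(129 + q(-9))² = (129 + (-9)²)² = (129 + 81)² = 210² = 44100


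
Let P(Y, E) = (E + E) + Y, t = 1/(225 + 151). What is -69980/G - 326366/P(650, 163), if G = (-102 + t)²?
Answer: -244837450347023/717750010088 ≈ -341.12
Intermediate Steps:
t = 1/376 ≈ 0.0026596
P(Y, E) = Y + 2*E (P(Y, E) = 2*E + Y = Y + 2*E)
G = 1470799201/141376 (G = (-102 + 1/376)² = (-38351/376)² = 1470799201/141376 ≈ 10403.)
-69980/G - 326366/P(650, 163) = -69980/1470799201/141376 - 326366/(650 + 2*163) = -69980*141376/1470799201 - 326366/(650 + 326) = -9893492480/1470799201 - 326366/976 = -9893492480/1470799201 - 326366*1/976 = -9893492480/1470799201 - 163183/488 = -244837450347023/717750010088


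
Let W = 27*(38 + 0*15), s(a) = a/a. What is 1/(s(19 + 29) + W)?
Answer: 1/1027 ≈ 0.00097371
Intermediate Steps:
s(a) = 1
W = 1026 (W = 27*(38 + 0) = 27*38 = 1026)
1/(s(19 + 29) + W) = 1/(1 + 1026) = 1/1027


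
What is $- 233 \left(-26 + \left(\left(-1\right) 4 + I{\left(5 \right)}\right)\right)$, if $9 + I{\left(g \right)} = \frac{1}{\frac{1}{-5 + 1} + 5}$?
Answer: $\frac{171721}{19} \approx 9038.0$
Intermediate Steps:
$I{\left(g \right)} = - \frac{167}{19}$ ($I{\left(g \right)} = -9 + \frac{1}{\frac{1}{-5 + 1} + 5} = -9 + \frac{1}{\frac{1}{-4} + 5} = -9 + \frac{1}{- \frac{1}{4} + 5} = -9 + \frac{1}{\frac{19}{4}} = -9 + \frac{4}{19} = - \frac{167}{19}$)
$- 233 \left(-26 + \left(\left(-1\right) 4 + I{\left(5 \right)}\right)\right) = - 233 \left(-26 - \frac{243}{19}\right) = \left(-233\right) \left(- \frac{737}{19}\right) = \frac{171721}{19}$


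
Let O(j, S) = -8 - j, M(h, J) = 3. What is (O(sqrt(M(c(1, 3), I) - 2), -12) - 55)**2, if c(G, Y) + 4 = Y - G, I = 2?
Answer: 4096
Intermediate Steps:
c(G, Y) = -4 + Y - G (c(G, Y) = -4 + (Y - G) = -4 + Y - G)
(O(sqrt(M(c(1, 3), I) - 2), -12) - 55)**2 = ((-8 - sqrt(3 - 2)) - 55)**2 = ((-8 - sqrt(1)) - 55)**2 = ((-8 - 1*1) - 55)**2 = ((-8 - 1) - 55)**2 = (-9 - 55)**2 = (-64)**2 = 4096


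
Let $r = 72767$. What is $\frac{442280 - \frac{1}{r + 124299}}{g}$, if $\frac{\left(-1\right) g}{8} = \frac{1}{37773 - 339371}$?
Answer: $\frac{13143392093882721}{788264} \approx 1.6674 \cdot 10^{10}$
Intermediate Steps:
$g = \frac{4}{150799}$ ($g = - \frac{8}{37773 - 339371} = - \frac{8}{-301598} = \left(-8\right) \left(- \frac{1}{301598}\right) = \frac{4}{150799} \approx 2.6525 \cdot 10^{-5}$)
$\frac{442280 - \frac{1}{r + 124299}}{g} = \frac{442280 - \frac{1}{72767 + 124299}}{\frac{4}{150799}} = \left(442280 - \frac{1}{197066}\right) \frac{150799}{4} = \frac{87158350479}{197066} \cdot \frac{150799}{4} = \frac{13143392093882721}{788264}$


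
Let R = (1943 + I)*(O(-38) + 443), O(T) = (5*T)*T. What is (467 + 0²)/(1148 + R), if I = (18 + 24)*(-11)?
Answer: 467/11350051 ≈ 4.1145e-5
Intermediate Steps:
I = -462 (I = 42*(-11) = -462)
O(T) = 5*T²
R = 11348903 (R = (1943 - 462)*(5*(-38)² + 443) = 1481*(5*1444 + 443) = 1481*(7220 + 443) = 1481*7663 = 11348903)
(467 + 0²)/(1148 + R) = (467 + 0²)/(1148 + 11348903) = (467 + 0)/11350051 = 467*(1/11350051) = 467/11350051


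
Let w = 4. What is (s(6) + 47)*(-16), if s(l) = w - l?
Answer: -720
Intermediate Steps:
s(l) = 4 - l
(s(6) + 47)*(-16) = ((4 - 1*6) + 47)*(-16) = ((4 - 6) + 47)*(-16) = (-2 + 47)*(-16) = 45*(-16) = -720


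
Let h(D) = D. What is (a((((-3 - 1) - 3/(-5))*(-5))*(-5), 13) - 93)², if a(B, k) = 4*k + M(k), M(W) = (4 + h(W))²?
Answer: 61504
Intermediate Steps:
M(W) = (4 + W)²
a(B, k) = (4 + k)² + 4*k (a(B, k) = 4*k + (4 + k)² = (4 + k)² + 4*k)
(a((((-3 - 1) - 3/(-5))*(-5))*(-5), 13) - 93)² = (((4 + 13)² + 4*13) - 93)² = ((17² + 52) - 93)² = ((289 + 52) - 93)² = (341 - 93)² = 248² = 61504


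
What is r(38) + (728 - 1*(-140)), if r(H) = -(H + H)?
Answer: 792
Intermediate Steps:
r(H) = -2*H
r(38) + (728 - 1*(-140)) = -2*38 + (728 - 1*(-140)) = -76 + (728 + 140) = -76 + 868 = 792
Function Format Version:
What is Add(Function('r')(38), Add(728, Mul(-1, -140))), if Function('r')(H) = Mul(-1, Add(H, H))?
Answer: 792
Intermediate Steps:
Function('r')(H) = Mul(-2, H) (Function('r')(H) = Mul(-1, Mul(2, H)) = Mul(-2, H))
Add(Function('r')(38), Add(728, Mul(-1, -140))) = Add(Mul(-2, 38), Add(728, Mul(-1, -140))) = Add(-76, Add(728, 140)) = Add(-76, 868) = 792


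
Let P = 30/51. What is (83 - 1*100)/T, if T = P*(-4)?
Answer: 289/40 ≈ 7.2250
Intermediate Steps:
P = 10/17 (P = 30*(1/51) = 10/17 ≈ 0.58823)
T = -40/17 (T = (10/17)*(-4) = -40/17 ≈ -2.3529)
(83 - 1*100)/T = (83 - 1*100)/(-40/17) = (83 - 100)*(-17/40) = -17*(-17/40) = 289/40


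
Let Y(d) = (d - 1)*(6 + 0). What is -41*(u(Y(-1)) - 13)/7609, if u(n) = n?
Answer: 1025/7609 ≈ 0.13471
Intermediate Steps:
Y(d) = -6 + 6*d (Y(d) = (-1 + d)*6 = -6 + 6*d)
-41*(u(Y(-1)) - 13)/7609 = -41*((-6 + 6*(-1)) - 13)/7609 = -41*((-6 - 6) - 13)*(1/7609) = -41*(-12 - 13)*(1/7609) = -41*(-25)*(1/7609) = 1025*(1/7609) = 1025/7609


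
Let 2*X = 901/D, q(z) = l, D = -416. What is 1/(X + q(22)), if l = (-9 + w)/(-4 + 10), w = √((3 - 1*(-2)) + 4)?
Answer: -832/1733 ≈ -0.48009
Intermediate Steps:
w = 3 (w = √((3 + 2) + 4) = √(5 + 4) = √9 = 3)
l = -1 (l = (-9 + 3)/(-4 + 10) = -6/6 = -6*⅙ = -1)
q(z) = -1
X = -901/832 (X = (901/(-416))/2 = (901*(-1/416))/2 = (½)*(-901/416) = -901/832 ≈ -1.0829)
1/(X + q(22)) = 1/(-901/832 - 1) = 1/(-1733/832) = -832/1733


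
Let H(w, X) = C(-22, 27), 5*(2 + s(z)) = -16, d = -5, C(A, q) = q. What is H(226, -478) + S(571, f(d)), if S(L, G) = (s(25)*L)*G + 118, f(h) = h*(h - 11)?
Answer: -237391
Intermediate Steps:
s(z) = -26/5 (s(z) = -2 + (⅕)*(-16) = -2 - 16/5 = -26/5)
f(h) = h*(-11 + h)
H(w, X) = 27
S(L, G) = 118 - 26*G*L/5 (S(L, G) = (-26*L/5)*G + 118 = -26*G*L/5 + 118 = 118 - 26*G*L/5)
H(226, -478) + S(571, f(d)) = 27 + (118 - 26/5*(-5*(-11 - 5))*571) = 27 + (118 - 26/5*(-5*(-16))*571) = 27 + (118 - 26/5*80*571) = 27 + (118 - 237536) = 27 - 237418 = -237391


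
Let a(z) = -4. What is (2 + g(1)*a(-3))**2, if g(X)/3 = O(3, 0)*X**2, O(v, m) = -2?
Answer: 676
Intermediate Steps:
g(X) = -6*X**2 (g(X) = 3*(-2*X**2) = -6*X**2)
(2 + g(1)*a(-3))**2 = (2 - 6*1**2*(-4))**2 = (2 - 6*1*(-4))**2 = (2 - 6*(-4))**2 = (2 + 24)**2 = 26**2 = 676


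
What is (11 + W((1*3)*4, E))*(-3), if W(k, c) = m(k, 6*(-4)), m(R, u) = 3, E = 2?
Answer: -42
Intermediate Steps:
W(k, c) = 3
(11 + W((1*3)*4, E))*(-3) = (11 + 3)*(-3) = 14*(-3) = -42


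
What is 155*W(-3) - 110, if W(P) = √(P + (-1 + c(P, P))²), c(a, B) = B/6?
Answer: -110 + 155*I*√3/2 ≈ -110.0 + 134.23*I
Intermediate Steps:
c(a, B) = B/6 (c(a, B) = B*(⅙) = B/6)
W(P) = √(P + (-1 + P/6)²)
155*W(-3) - 110 = 155*(√((-6 - 3)² + 36*(-3))/6) - 110 = 155*(√((-9)² - 108)/6) - 110 = 155*(√(81 - 108)/6) - 110 = 155*(√(-27)/6) - 110 = 155*((3*I*√3)/6) - 110 = 155*(I*√3/2) - 110 = 155*I*√3/2 - 110 = -110 + 155*I*√3/2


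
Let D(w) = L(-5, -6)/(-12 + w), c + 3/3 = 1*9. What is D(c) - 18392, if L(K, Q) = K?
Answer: -73563/4 ≈ -18391.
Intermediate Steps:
c = 8 (c = -1 + 1*9 = -1 + 9 = 8)
D(w) = -5/(-12 + w)
D(c) - 18392 = -5/(-12 + 8) - 18392 = -5/(-4) - 18392 = -5*(-1/4) - 18392 = 5/4 - 18392 = -73563/4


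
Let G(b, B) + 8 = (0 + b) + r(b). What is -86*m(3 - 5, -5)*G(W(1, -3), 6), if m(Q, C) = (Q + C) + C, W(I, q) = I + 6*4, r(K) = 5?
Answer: 22704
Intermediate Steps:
W(I, q) = 24 + I (W(I, q) = I + 24 = 24 + I)
G(b, B) = -3 + b (G(b, B) = -8 + ((0 + b) + 5) = -8 + (b + 5) = -8 + (5 + b) = -3 + b)
m(Q, C) = Q + 2*C (m(Q, C) = (C + Q) + C = Q + 2*C)
-86*m(3 - 5, -5)*G(W(1, -3), 6) = -86*((3 - 5) + 2*(-5))*(-3 + (24 + 1)) = -86*(-2 - 10)*(-3 + 25) = -(-1032)*22 = -86*(-264) = 22704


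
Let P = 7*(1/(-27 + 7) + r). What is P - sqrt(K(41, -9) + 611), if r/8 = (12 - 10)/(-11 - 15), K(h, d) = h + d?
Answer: -1211/260 - sqrt(643) ≈ -30.015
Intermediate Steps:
K(h, d) = d + h
r = -8/13 (r = 8*((12 - 10)/(-11 - 15)) = 8*(2/(-26)) = 8*(2*(-1/26)) = 8*(-1/13) = -8/13 ≈ -0.61539)
P = -1211/260 (P = 7*(1/(-27 + 7) - 8/13) = 7*(1/(-20) - 8/13) = 7*(-1/20 - 8/13) = 7*(-173/260) = -1211/260 ≈ -4.6577)
P - sqrt(K(41, -9) + 611) = -1211/260 - sqrt((-9 + 41) + 611) = -1211/260 - sqrt(32 + 611) = -1211/260 - sqrt(643)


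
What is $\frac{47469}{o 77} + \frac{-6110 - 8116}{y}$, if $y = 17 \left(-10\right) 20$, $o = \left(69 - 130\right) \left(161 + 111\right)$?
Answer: $\frac{132452319}{31939600} \approx 4.147$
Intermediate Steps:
$o = -16592$ ($o = \left(-61\right) 272 = -16592$)
$y = -3400$ ($y = \left(-170\right) 20 = -3400$)
$\frac{47469}{o 77} + \frac{-6110 - 8116}{y} = \frac{47469}{\left(-16592\right) 77} + \frac{-6110 - 8116}{-3400} = \frac{47469}{-1277584} - - \frac{7113}{1700} = 47469 \left(- \frac{1}{1277584}\right) + \frac{7113}{1700} = - \frac{47469}{1277584} + \frac{7113}{1700} = \frac{132452319}{31939600}$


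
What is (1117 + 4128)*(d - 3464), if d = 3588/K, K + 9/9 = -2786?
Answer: -16884976740/929 ≈ -1.8175e+7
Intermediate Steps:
K = -2787 (K = -1 - 2786 = -2787)
d = -1196/929 (d = 3588/(-2787) = 3588*(-1/2787) = -1196/929 ≈ -1.2874)
(1117 + 4128)*(d - 3464) = (1117 + 4128)*(-1196/929 - 3464) = 5245*(-3219252/929) = -16884976740/929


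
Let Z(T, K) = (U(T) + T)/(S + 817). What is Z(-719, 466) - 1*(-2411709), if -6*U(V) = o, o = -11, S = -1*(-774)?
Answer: 23022169811/9546 ≈ 2.4117e+6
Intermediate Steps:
S = 774
U(V) = 11/6 (U(V) = -⅙*(-11) = 11/6)
Z(T, K) = 11/9546 + T/1591 (Z(T, K) = (11/6 + T)/(774 + 817) = (11/6 + T)/1591 = (11/6 + T)*(1/1591) = 11/9546 + T/1591)
Z(-719, 466) - 1*(-2411709) = (11/9546 + (1/1591)*(-719)) - 1*(-2411709) = (11/9546 - 719/1591) + 2411709 = -4303/9546 + 2411709 = 23022169811/9546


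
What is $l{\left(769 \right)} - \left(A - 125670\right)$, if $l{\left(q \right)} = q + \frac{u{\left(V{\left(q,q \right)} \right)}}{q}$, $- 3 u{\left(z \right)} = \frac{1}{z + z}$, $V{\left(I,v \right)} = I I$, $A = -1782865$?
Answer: $\frac{5209611675540815}{2728539654} \approx 1.9093 \cdot 10^{6}$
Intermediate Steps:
$V{\left(I,v \right)} = I^{2}$
$u{\left(z \right)} = - \frac{1}{6 z}$ ($u{\left(z \right)} = - \frac{1}{3 \left(z + z\right)} = - \frac{1}{3 \cdot 2 z} = - \frac{\frac{1}{2} \frac{1}{z}}{3} = - \frac{1}{6 z}$)
$l{\left(q \right)} = q - \frac{1}{6 q^{3}}$ ($l{\left(q \right)} = q + \frac{\left(- \frac{1}{6}\right) \frac{1}{q^{2}}}{q} = q - \frac{1}{6 q^{3}}$)
$l{\left(769 \right)} - \left(A - 125670\right) = \left(769 - \frac{1}{6 \cdot 454756609}\right) - \left(-1782865 - 125670\right) = \left(769 - \frac{1}{2728539654}\right) - -1908535 = \left(769 - \frac{1}{2728539654}\right) + 1908535 = \frac{2098246993925}{2728539654} + 1908535 = \frac{5209611675540815}{2728539654}$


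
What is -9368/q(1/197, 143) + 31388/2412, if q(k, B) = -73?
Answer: 6221735/44019 ≈ 141.34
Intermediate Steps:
-9368/q(1/197, 143) + 31388/2412 = -9368/(-73) + 31388/2412 = -9368*(-1/73) + 31388*(1/2412) = 9368/73 + 7847/603 = 6221735/44019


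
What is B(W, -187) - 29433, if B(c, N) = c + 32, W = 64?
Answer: -29337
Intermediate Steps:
B(c, N) = 32 + c
B(W, -187) - 29433 = (32 + 64) - 29433 = 96 - 29433 = -29337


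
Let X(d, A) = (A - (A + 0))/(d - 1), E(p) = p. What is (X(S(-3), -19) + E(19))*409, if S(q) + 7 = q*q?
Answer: 7771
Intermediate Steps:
S(q) = -7 + q² (S(q) = -7 + q*q = -7 + q²)
X(d, A) = 0 (X(d, A) = (A - A)/(-1 + d) = 0/(-1 + d) = 0)
(X(S(-3), -19) + E(19))*409 = (0 + 19)*409 = 19*409 = 7771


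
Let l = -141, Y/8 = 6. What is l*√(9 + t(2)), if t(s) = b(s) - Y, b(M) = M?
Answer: -141*I*√37 ≈ -857.67*I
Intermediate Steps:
Y = 48 (Y = 8*6 = 48)
t(s) = -48 + s (t(s) = s - 1*48 = s - 48 = -48 + s)
l*√(9 + t(2)) = -141*√(9 + (-48 + 2)) = -141*√(9 - 46) = -141*I*√37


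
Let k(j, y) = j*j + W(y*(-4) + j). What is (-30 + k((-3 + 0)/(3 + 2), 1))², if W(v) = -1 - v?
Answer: 423801/625 ≈ 678.08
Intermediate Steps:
k(j, y) = -1 + j² - j + 4*y (k(j, y) = j*j + (-1 - (y*(-4) + j)) = j² + (-1 - (-4*y + j)) = j² + (-1 - (j - 4*y)) = j² + (-1 + (-j + 4*y)) = j² + (-1 - j + 4*y) = -1 + j² - j + 4*y)
(-30 + k((-3 + 0)/(3 + 2), 1))² = (-30 + (-1 + ((-3 + 0)/(3 + 2))² - (-3 + 0)/(3 + 2) + 4*1))² = (-30 + (-1 + (-3/5)² - (-3)/5 + 4))² = (-30 + (-1 + (-3*⅕)² - (-3)/5 + 4))² = (-30 + (-1 + (-⅗)² - 1*(-⅗) + 4))² = (-30 + (-1 + 9/25 + ⅗ + 4))² = (-30 + 99/25)² = (-651/25)² = 423801/625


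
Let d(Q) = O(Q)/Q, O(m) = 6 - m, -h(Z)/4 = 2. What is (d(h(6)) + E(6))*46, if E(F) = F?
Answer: 391/2 ≈ 195.50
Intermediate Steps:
h(Z) = -8 (h(Z) = -4*2 = -8)
d(Q) = (6 - Q)/Q
(d(h(6)) + E(6))*46 = ((6 - 1*(-8))/(-8) + 6)*46 = (-(6 + 8)/8 + 6)*46 = (-1/8*14 + 6)*46 = (-7/4 + 6)*46 = (17/4)*46 = 391/2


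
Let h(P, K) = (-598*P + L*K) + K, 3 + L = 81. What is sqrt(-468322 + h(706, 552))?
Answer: I*sqrt(846902) ≈ 920.27*I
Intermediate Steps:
L = 78 (L = -3 + 81 = 78)
h(P, K) = -598*P + 79*K (h(P, K) = (-598*P + 78*K) + K = -598*P + 79*K)
sqrt(-468322 + h(706, 552)) = sqrt(-468322 + (-598*706 + 79*552)) = sqrt(-468322 + (-422188 + 43608)) = sqrt(-468322 - 378580) = sqrt(-846902) = I*sqrt(846902)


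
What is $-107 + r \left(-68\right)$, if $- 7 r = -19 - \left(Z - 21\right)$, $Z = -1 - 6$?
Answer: $- \frac{137}{7} \approx -19.571$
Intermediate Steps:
$Z = -7$
$r = - \frac{9}{7}$ ($r = - \frac{-19 - \left(-7 - 21\right)}{7} = - \frac{-19 - -28}{7} = - \frac{-19 + 28}{7} = \left(- \frac{1}{7}\right) 9 = - \frac{9}{7} \approx -1.2857$)
$-107 + r \left(-68\right) = -107 - - \frac{612}{7} = -107 + \frac{612}{7} = - \frac{137}{7}$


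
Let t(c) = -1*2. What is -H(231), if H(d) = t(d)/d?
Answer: 2/231 ≈ 0.0086580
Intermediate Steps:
t(c) = -2
H(d) = -2/d
-H(231) = -(-2)/231 = -1*(-2/231) = 2/231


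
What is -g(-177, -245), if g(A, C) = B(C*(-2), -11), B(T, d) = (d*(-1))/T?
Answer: -11/490 ≈ -0.022449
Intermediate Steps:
B(T, d) = -d/T (B(T, d) = (-d)/T = -d/T)
g(A, C) = -11/(2*C) (g(A, C) = -1*(-11)/C*(-2) = -1*(-11)/(-2*C) = -1*(-11)*(-1/(2*C)) = -11/(2*C))
-g(-177, -245) = -(-11)/(2*(-245)) = -(-11)*(-1)/(2*245) = -1*11/490 = -11/490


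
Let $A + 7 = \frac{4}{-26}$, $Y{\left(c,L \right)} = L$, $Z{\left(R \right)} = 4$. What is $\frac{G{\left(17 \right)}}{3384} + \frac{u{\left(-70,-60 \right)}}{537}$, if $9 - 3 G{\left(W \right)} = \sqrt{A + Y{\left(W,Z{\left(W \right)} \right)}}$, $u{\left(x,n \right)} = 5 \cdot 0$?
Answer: $\frac{1}{1128} - \frac{i \sqrt{533}}{131976} \approx 0.00088653 - 0.00017493 i$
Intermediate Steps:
$A = - \frac{93}{13}$ ($A = -7 + \frac{4}{-26} = -7 + 4 \left(- \frac{1}{26}\right) = -7 - \frac{2}{13} = - \frac{93}{13} \approx -7.1538$)
$u{\left(x,n \right)} = 0$
$G{\left(W \right)} = 3 - \frac{i \sqrt{533}}{39}$ ($G{\left(W \right)} = 3 - \frac{\sqrt{- \frac{93}{13} + 4}}{3} = 3 - \frac{\sqrt{- \frac{41}{13}}}{3} = 3 - \frac{\frac{1}{13} i \sqrt{533}}{3} = 3 - \frac{i \sqrt{533}}{39}$)
$\frac{G{\left(17 \right)}}{3384} + \frac{u{\left(-70,-60 \right)}}{537} = \frac{3 - \frac{i \sqrt{533}}{39}}{3384} + \frac{0}{537} = \left(3 - \frac{i \sqrt{533}}{39}\right) \frac{1}{3384} + 0 \cdot \frac{1}{537} = \left(\frac{1}{1128} - \frac{i \sqrt{533}}{131976}\right) + 0 = \frac{1}{1128} - \frac{i \sqrt{533}}{131976}$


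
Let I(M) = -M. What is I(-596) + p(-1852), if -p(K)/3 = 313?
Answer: -343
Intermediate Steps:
p(K) = -939 (p(K) = -3*313 = -939)
I(-596) + p(-1852) = -1*(-596) - 939 = 596 - 939 = -343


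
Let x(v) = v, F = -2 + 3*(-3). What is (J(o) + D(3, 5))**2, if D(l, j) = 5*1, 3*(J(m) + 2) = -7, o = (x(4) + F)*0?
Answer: 4/9 ≈ 0.44444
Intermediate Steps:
F = -11 (F = -2 - 9 = -11)
o = 0 (o = (4 - 11)*0 = -7*0 = 0)
J(m) = -13/3 (J(m) = -2 + (1/3)*(-7) = -2 - 7/3 = -13/3)
D(l, j) = 5
(J(o) + D(3, 5))**2 = (-13/3 + 5)**2 = (2/3)**2 = 4/9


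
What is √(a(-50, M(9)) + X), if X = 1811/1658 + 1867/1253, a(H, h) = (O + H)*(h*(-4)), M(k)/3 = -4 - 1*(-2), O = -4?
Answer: I*√5582259133629990/2077474 ≈ 35.964*I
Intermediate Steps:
M(k) = -6 (M(k) = 3*(-4 - 1*(-2)) = 3*(-4 + 2) = 3*(-2) = -6)
a(H, h) = -4*h*(-4 + H) (a(H, h) = (-4 + H)*(h*(-4)) = (-4 + H)*(-4*h) = -4*h*(-4 + H))
X = 5364669/2077474 (X = 1811*(1/1658) + 1867*(1/1253) = 1811/1658 + 1867/1253 = 5364669/2077474 ≈ 2.5823)
√(a(-50, M(9)) + X) = √(4*(-6)*(4 - 1*(-50)) + 5364669/2077474) = √(4*(-6)*(4 + 50) + 5364669/2077474) = √(4*(-6)*54 + 5364669/2077474) = √(-1296 + 5364669/2077474) = √(-2687041635/2077474) = I*√5582259133629990/2077474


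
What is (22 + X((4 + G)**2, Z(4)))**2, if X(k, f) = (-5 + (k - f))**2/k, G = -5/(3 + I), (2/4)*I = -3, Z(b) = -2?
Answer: 15842249956/6765201 ≈ 2341.7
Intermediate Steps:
I = -6 (I = 2*(-3) = -6)
G = 5/3 (G = -5/(3 - 6) = -5/(-3) = -5*(-1/3) = 5/3 ≈ 1.6667)
X(k, f) = (-5 + k - f)**2/k
(22 + X((4 + G)**2, Z(4)))**2 = (22 + (5 - 2 - (4 + 5/3)**2)**2/((4 + 5/3)**2))**2 = (22 + (5 - 2 - (17/3)**2)**2/((17/3)**2))**2 = (22 + (5 - 2 - 1*289/9)**2/(289/9))**2 = (22 + 9*(5 - 2 - 289/9)**2/289)**2 = (22 + 9*(-262/9)**2/289)**2 = (22 + (9/289)*(68644/81))**2 = (22 + 68644/2601)**2 = (125866/2601)**2 = 15842249956/6765201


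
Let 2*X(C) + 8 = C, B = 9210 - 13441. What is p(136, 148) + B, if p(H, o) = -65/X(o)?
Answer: -59247/14 ≈ -4231.9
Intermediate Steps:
B = -4231
X(C) = -4 + C/2
p(H, o) = -65/(-4 + o/2)
p(136, 148) + B = -130/(-8 + 148) - 4231 = -130/140 - 4231 = -130*1/140 - 4231 = -13/14 - 4231 = -59247/14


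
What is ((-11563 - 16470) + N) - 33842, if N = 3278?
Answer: -58597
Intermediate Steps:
((-11563 - 16470) + N) - 33842 = ((-11563 - 16470) + 3278) - 33842 = (-28033 + 3278) - 33842 = -24755 - 33842 = -58597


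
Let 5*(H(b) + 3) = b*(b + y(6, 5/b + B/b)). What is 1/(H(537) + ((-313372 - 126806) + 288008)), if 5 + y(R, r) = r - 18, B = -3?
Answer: -1/96969 ≈ -1.0313e-5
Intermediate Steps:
y(R, r) = -23 + r (y(R, r) = -5 + (r - 18) = -5 + (-18 + r) = -23 + r)
H(b) = -3 + b*(-23 + b + 2/b)/5 (H(b) = -3 + (b*(b + (-23 + (5/b - 3/b))))/5 = -3 + (b*(b + (-23 + 2/b)))/5 = -3 + (b*(-23 + b + 2/b))/5 = -3 + b*(-23 + b + 2/b)/5)
1/(H(537) + ((-313372 - 126806) + 288008)) = 1/((-13/5 - 23/5*537 + (⅕)*537²) + ((-313372 - 126806) + 288008)) = 1/((-13/5 - 12351/5 + (⅕)*288369) + (-440178 + 288008)) = 1/((-13/5 - 12351/5 + 288369/5) - 152170) = 1/(55201 - 152170) = 1/(-96969) = -1/96969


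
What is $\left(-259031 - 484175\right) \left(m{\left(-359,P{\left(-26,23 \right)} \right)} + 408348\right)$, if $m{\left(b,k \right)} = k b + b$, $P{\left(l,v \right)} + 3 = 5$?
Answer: $-302686250826$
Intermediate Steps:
$P{\left(l,v \right)} = 2$ ($P{\left(l,v \right)} = -3 + 5 = 2$)
$m{\left(b,k \right)} = b + b k$ ($m{\left(b,k \right)} = b k + b = b + b k$)
$\left(-259031 - 484175\right) \left(m{\left(-359,P{\left(-26,23 \right)} \right)} + 408348\right) = \left(-259031 - 484175\right) \left(- 359 \left(1 + 2\right) + 408348\right) = - 743206 \left(\left(-359\right) 3 + 408348\right) = - 743206 \left(-1077 + 408348\right) = \left(-743206\right) 407271 = -302686250826$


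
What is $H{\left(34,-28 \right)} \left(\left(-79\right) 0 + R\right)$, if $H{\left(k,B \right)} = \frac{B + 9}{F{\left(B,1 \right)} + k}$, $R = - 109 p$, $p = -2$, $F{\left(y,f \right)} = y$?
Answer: $- \frac{2071}{3} \approx -690.33$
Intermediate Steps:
$R = 218$ ($R = \left(-109\right) \left(-2\right) = 218$)
$H{\left(k,B \right)} = \frac{9 + B}{B + k}$ ($H{\left(k,B \right)} = \frac{B + 9}{B + k} = \frac{9 + B}{B + k}$)
$H{\left(34,-28 \right)} \left(\left(-79\right) 0 + R\right) = \frac{9 - 28}{-28 + 34} \left(\left(-79\right) 0 + 218\right) = \frac{1}{6} \left(-19\right) \left(0 + 218\right) = \frac{1}{6} \left(-19\right) 218 = \left(- \frac{19}{6}\right) 218 = - \frac{2071}{3}$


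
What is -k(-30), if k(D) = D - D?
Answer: 0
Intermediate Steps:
k(D) = 0
-k(-30) = -1*0 = 0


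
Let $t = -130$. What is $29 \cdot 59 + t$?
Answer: $1581$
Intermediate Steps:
$29 \cdot 59 + t = 29 \cdot 59 - 130 = 1711 - 130 = 1581$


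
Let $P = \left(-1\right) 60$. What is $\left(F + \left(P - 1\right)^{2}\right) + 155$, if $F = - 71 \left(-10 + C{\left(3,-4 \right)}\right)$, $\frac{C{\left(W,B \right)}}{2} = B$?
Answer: $5154$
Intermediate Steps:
$C{\left(W,B \right)} = 2 B$
$P = -60$
$F = 1278$ ($F = - 71 \left(-10 + 2 \left(-4\right)\right) = - 71 \left(-10 - 8\right) = \left(-71\right) \left(-18\right) = 1278$)
$\left(F + \left(P - 1\right)^{2}\right) + 155 = \left(1278 + \left(-60 - 1\right)^{2}\right) + 155 = \left(1278 + \left(-61\right)^{2}\right) + 155 = \left(1278 + 3721\right) + 155 = 4999 + 155 = 5154$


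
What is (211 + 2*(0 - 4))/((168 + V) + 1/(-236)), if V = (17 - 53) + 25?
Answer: 6844/5293 ≈ 1.2930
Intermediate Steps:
V = -11 (V = -36 + 25 = -11)
(211 + 2*(0 - 4))/((168 + V) + 1/(-236)) = (211 + 2*(0 - 4))/((168 - 11) + 1/(-236)) = (211 + 2*(-4))/(157 - 1/236) = (211 - 8)/(37051/236) = 203*(236/37051) = 6844/5293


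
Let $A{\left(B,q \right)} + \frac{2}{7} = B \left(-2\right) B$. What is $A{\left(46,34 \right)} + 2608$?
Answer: $- \frac{11370}{7} \approx -1624.3$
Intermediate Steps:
$A{\left(B,q \right)} = - \frac{2}{7} - 2 B^{2}$ ($A{\left(B,q \right)} = - \frac{2}{7} + B \left(-2\right) B = - \frac{2}{7} + - 2 B B = - \frac{2}{7} - 2 B^{2}$)
$A{\left(46,34 \right)} + 2608 = \left(- \frac{2}{7} - 2 \cdot 46^{2}\right) + 2608 = \left(- \frac{2}{7} - 4232\right) + 2608 = - \frac{29626}{7} + 2608 = - \frac{11370}{7}$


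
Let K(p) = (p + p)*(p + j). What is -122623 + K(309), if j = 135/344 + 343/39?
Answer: 165501475/2236 ≈ 74017.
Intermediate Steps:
j = 123257/13416 (j = 135*(1/344) + 343*(1/39) = 135/344 + 343/39 = 123257/13416 ≈ 9.1873)
K(p) = 2*p*(123257/13416 + p) (K(p) = (p + p)*(p + 123257/13416) = (2*p)*(123257/13416 + p) = 2*p*(123257/13416 + p))
-122623 + K(309) = -122623 + (1/6708)*309*(123257 + 13416*309) = -122623 + (1/6708)*309*(123257 + 4145544) = -122623 + (1/6708)*309*4268801 = -122623 + 439686503/2236 = 165501475/2236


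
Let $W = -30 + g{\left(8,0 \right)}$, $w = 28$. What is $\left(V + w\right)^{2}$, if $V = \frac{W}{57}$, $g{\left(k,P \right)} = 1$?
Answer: $\frac{2455489}{3249} \approx 755.77$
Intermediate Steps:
$W = -29$ ($W = -30 + 1 = -29$)
$V = - \frac{29}{57} \approx -0.50877$
$\left(V + w\right)^{2} = \left(- \frac{29}{57} + 28\right)^{2} = \left(\frac{1567}{57}\right)^{2} = \frac{2455489}{3249}$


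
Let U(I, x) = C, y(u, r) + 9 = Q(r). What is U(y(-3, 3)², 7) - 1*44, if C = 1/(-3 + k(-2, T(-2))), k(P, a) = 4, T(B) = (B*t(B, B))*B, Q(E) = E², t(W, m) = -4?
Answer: -43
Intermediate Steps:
y(u, r) = -9 + r²
T(B) = -4*B² (T(B) = (B*(-4))*B = (-4*B)*B = -4*B²)
C = 1 (C = 1/(-3 + 4) = 1/1 = 1)
U(I, x) = 1
U(y(-3, 3)², 7) - 1*44 = 1 - 1*44 = 1 - 44 = -43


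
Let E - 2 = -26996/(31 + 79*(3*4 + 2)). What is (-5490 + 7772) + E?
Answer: 2569912/1137 ≈ 2260.3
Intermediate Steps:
E = -24722/1137 (E = 2 - 26996/(31 + 79*(3*4 + 2)) = 2 - 26996/(31 + 79*(12 + 2)) = 2 - 26996/(31 + 79*14) = 2 - 26996/(31 + 1106) = 2 - 26996/1137 = -24722/1137 ≈ -21.743)
(-5490 + 7772) + E = (-5490 + 7772) - 24722/1137 = 2282 - 24722/1137 = 2569912/1137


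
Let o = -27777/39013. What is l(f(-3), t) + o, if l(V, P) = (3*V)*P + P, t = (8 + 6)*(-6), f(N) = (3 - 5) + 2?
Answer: -3304869/39013 ≈ -84.712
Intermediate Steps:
f(N) = 0 (f(N) = -2 + 2 = 0)
o = -27777/39013 (o = -27777*1/39013 = -27777/39013 ≈ -0.71199)
t = -84 (t = 14*(-6) = -84)
l(V, P) = P + 3*P*V (l(V, P) = 3*P*V + P = P + 3*P*V)
l(f(-3), t) + o = -84*(1 + 3*0) - 27777/39013 = -84*(1 + 0) - 27777/39013 = -84*1 - 27777/39013 = -84 - 27777/39013 = -3304869/39013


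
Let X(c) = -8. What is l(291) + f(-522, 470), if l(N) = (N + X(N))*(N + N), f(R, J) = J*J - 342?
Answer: 385264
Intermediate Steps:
f(R, J) = -342 + J² (f(R, J) = J² - 342 = -342 + J²)
l(N) = 2*N*(-8 + N) (l(N) = (N - 8)*(N + N) = (-8 + N)*(2*N) = 2*N*(-8 + N))
l(291) + f(-522, 470) = 2*291*(-8 + 291) + (-342 + 470²) = 2*291*283 + (-342 + 220900) = 164706 + 220558 = 385264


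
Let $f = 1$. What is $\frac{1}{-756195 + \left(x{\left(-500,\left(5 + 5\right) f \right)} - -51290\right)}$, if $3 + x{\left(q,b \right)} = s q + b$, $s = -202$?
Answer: $- \frac{1}{603898} \approx -1.6559 \cdot 10^{-6}$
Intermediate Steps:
$x{\left(q,b \right)} = -3 + b - 202 q$ ($x{\left(q,b \right)} = -3 + \left(- 202 q + b\right) = -3 + \left(b - 202 q\right) = -3 + b - 202 q$)
$\frac{1}{-756195 + \left(x{\left(-500,\left(5 + 5\right) f \right)} - -51290\right)} = \frac{1}{-756195 - \left(-152287 - \left(5 + 5\right) 1\right)} = \frac{1}{-756195 + \left(\left(-3 + 10 \cdot 1 + 101000\right) + 51290\right)} = \frac{1}{-756195 + \left(\left(-3 + 10 + 101000\right) + 51290\right)} = \frac{1}{-756195 + \left(101007 + 51290\right)} = \frac{1}{-756195 + 152297} = \frac{1}{-603898} = - \frac{1}{603898}$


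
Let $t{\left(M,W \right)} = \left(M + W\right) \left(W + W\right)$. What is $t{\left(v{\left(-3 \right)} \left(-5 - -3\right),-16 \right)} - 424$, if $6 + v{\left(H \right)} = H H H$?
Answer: $-2024$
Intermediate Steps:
$v{\left(H \right)} = -6 + H^{3}$ ($v{\left(H \right)} = -6 + H H H = -6 + H^{2} H = -6 + H^{3}$)
$t{\left(M,W \right)} = 2 W \left(M + W\right)$ ($t{\left(M,W \right)} = \left(M + W\right) 2 W = 2 W \left(M + W\right)$)
$t{\left(v{\left(-3 \right)} \left(-5 - -3\right),-16 \right)} - 424 = 2 \left(-16\right) \left(\left(-6 + \left(-3\right)^{3}\right) \left(-5 - -3\right) - 16\right) - 424 = 2 \left(-16\right) \left(\left(-6 - 27\right) \left(-5 + 3\right) - 16\right) - 424 = 2 \left(-16\right) \left(\left(-33\right) \left(-2\right) - 16\right) - 424 = 2 \left(-16\right) \left(66 - 16\right) - 424 = 2 \left(-16\right) 50 - 424 = -1600 - 424 = -2024$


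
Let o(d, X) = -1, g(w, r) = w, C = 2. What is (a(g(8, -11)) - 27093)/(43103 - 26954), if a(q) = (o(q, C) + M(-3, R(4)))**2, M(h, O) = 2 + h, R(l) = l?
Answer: -27089/16149 ≈ -1.6774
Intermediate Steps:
a(q) = 4 (a(q) = (-1 + (2 - 3))**2 = (-1 - 1)**2 = (-2)**2 = 4)
(a(g(8, -11)) - 27093)/(43103 - 26954) = (4 - 27093)/(43103 - 26954) = -27089/16149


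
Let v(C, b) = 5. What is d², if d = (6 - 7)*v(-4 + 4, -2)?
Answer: 25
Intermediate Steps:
d = -5 (d = (6 - 7)*5 = -1*5 = -5)
d² = (-5)² = 25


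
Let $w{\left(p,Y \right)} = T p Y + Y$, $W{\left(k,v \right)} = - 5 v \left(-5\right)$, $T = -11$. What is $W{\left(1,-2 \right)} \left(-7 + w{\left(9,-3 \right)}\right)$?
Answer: $-14350$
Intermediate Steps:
$W{\left(k,v \right)} = 25 v$
$w{\left(p,Y \right)} = Y - 11 Y p$ ($w{\left(p,Y \right)} = - 11 p Y + Y = - 11 Y p + Y = Y - 11 Y p$)
$W{\left(1,-2 \right)} \left(-7 + w{\left(9,-3 \right)}\right) = 25 \left(-2\right) \left(-7 - 3 \left(1 - 99\right)\right) = - 50 \left(-7 - 3 \left(1 - 99\right)\right) = - 50 \left(-7 - -294\right) = - 50 \left(-7 + 294\right) = \left(-50\right) 287 = -14350$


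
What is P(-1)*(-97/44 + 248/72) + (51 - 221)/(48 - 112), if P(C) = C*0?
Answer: 85/32 ≈ 2.6563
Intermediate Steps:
P(C) = 0
P(-1)*(-97/44 + 248/72) + (51 - 221)/(48 - 112) = 0*(-97/44 + 248/72) + (51 - 221)/(48 - 112) = 0*(-97*1/44 + 248*(1/72)) - 170/(-64) = 0*(-97/44 + 31/9) - 170*(-1/64) = 0*(491/396) + 85/32 = 0 + 85/32 = 85/32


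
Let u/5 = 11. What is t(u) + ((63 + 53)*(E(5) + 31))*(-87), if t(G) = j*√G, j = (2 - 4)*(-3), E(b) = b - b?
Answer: -312852 + 6*√55 ≈ -3.1281e+5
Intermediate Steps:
u = 55 (u = 5*11 = 55)
E(b) = 0
j = 6 (j = -2*(-3) = 6)
t(G) = 6*√G
t(u) + ((63 + 53)*(E(5) + 31))*(-87) = 6*√55 + ((63 + 53)*(0 + 31))*(-87) = 6*√55 + (116*31)*(-87) = 6*√55 + 3596*(-87) = 6*√55 - 312852 = -312852 + 6*√55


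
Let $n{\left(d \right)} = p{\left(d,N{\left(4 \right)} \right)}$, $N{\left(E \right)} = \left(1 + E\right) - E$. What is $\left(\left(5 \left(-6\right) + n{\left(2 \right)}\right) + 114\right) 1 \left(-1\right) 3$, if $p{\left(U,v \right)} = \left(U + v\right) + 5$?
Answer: $-276$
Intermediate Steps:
$N{\left(E \right)} = 1$
$p{\left(U,v \right)} = 5 + U + v$
$n{\left(d \right)} = 6 + d$ ($n{\left(d \right)} = 5 + d + 1 = 6 + d$)
$\left(\left(5 \left(-6\right) + n{\left(2 \right)}\right) + 114\right) 1 \left(-1\right) 3 = \left(\left(5 \left(-6\right) + \left(6 + 2\right)\right) + 114\right) 1 \left(-1\right) 3 = \left(\left(-30 + 8\right) + 114\right) \left(\left(-1\right) 3\right) = \left(-22 + 114\right) \left(-3\right) = 92 \left(-3\right) = -276$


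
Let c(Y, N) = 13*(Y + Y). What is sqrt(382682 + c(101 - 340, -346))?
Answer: 2*sqrt(94117) ≈ 613.57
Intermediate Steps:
c(Y, N) = 26*Y (c(Y, N) = 13*(2*Y) = 26*Y)
sqrt(382682 + c(101 - 340, -346)) = sqrt(382682 + 26*(101 - 340)) = sqrt(382682 + 26*(-239)) = sqrt(382682 - 6214) = sqrt(376468) = 2*sqrt(94117)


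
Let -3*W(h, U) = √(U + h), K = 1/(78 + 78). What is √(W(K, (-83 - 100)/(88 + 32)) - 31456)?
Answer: √(-4784457600 - 65*I*√923910)/390 ≈ 0.001158 - 177.36*I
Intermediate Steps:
K = 1/156 ≈ 0.0064103
W(h, U) = -√(U + h)/3
√(W(K, (-83 - 100)/(88 + 32)) - 31456) = √(-√((-83 - 100)/(88 + 32) + 1/156)/3 - 31456) = √(-√(-183/120 + 1/156)/3 - 31456) = √(-√(-183*1/120 + 1/156)/3 - 31456) = √(-√(-61/40 + 1/156)/3 - 31456) = √(-I*√923910/2340 - 31456) = √(-31456 - I*√923910/2340)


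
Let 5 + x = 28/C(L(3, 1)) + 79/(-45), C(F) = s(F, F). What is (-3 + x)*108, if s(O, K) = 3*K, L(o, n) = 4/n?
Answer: -4008/5 ≈ -801.60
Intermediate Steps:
C(F) = 3*F
x = -199/45 (x = -5 + (28/((3*(4/1))) + 79/(-45)) = -5 + (28/((3*(4*1))) + 79*(-1/45)) = -5 + (28/((3*4)) - 79/45) = -5 + (28/12 - 79/45) = -5 + (28*(1/12) - 79/45) = -5 + (7/3 - 79/45) = -5 + 26/45 = -199/45 ≈ -4.4222)
(-3 + x)*108 = (-3 - 199/45)*108 = -334/45*108 = -4008/5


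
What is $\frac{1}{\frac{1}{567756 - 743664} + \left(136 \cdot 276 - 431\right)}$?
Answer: $\frac{175908}{6527066339} \approx 2.6951 \cdot 10^{-5}$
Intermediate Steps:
$\frac{1}{\frac{1}{567756 - 743664} + \left(136 \cdot 276 - 431\right)} = \frac{1}{\frac{1}{567756 - 743664} + \left(37536 - 431\right)} = \frac{1}{\frac{1}{-175908} + 37105} = \frac{1}{- \frac{1}{175908} + 37105} = \frac{1}{\frac{6527066339}{175908}} = \frac{175908}{6527066339}$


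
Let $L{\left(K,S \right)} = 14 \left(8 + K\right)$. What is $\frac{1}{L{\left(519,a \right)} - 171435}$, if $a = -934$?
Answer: $- \frac{1}{164057} \approx -6.0954 \cdot 10^{-6}$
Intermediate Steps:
$L{\left(K,S \right)} = 112 + 14 K$
$\frac{1}{L{\left(519,a \right)} - 171435} = \frac{1}{\left(112 + 14 \cdot 519\right) - 171435} = \frac{1}{\left(112 + 7266\right) - 171435} = \frac{1}{7378 - 171435} = \frac{1}{-164057} = - \frac{1}{164057}$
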